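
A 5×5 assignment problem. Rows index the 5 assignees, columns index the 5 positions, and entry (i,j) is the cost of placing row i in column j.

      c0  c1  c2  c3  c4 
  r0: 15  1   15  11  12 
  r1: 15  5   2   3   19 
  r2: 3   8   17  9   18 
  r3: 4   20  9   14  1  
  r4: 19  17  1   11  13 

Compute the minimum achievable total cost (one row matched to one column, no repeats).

optimal assignment: row0→col1 (cost 1), row1→col3 (cost 3), row2→col0 (cost 3), row3→col4 (cost 1), row4→col2 (cost 1)
total = 1 + 3 + 3 + 1 + 1 = 9

Minimum assignment cost: 9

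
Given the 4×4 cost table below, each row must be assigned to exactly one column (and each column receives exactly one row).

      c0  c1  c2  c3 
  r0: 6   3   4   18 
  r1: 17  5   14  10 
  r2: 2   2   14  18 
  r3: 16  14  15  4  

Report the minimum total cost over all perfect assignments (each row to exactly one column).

optimal assignment: row0→col2 (cost 4), row1→col1 (cost 5), row2→col0 (cost 2), row3→col3 (cost 4)
total = 4 + 5 + 2 + 4 = 15

Minimum assignment cost: 15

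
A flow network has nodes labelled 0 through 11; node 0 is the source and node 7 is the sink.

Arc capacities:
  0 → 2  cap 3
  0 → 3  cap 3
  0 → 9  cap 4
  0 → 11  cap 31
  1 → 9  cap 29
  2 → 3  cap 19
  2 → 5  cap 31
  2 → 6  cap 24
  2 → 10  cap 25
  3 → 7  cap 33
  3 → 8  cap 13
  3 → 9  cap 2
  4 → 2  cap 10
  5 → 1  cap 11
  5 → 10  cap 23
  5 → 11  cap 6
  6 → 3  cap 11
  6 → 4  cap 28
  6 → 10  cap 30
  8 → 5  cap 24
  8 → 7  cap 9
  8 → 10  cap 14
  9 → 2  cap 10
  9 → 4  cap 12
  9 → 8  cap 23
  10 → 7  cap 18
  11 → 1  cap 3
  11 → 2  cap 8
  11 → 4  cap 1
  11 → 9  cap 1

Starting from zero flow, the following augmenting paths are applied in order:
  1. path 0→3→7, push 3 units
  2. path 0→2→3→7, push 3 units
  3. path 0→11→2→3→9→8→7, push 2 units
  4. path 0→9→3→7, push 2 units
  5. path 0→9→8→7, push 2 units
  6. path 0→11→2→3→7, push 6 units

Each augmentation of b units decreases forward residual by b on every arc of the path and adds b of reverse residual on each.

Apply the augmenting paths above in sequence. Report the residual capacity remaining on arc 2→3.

Residual capacity of (2,3): 8

after path 1 (0→3→7, push 3): res(2,3)=19
after path 2 (0→2→3→7, push 3): res(2,3)=16
after path 3 (0→11→2→3→9→8→7, push 2): res(2,3)=14
after path 4 (0→9→3→7, push 2): res(2,3)=14
after path 5 (0→9→8→7, push 2): res(2,3)=14
after path 6 (0→11→2→3→7, push 6): res(2,3)=8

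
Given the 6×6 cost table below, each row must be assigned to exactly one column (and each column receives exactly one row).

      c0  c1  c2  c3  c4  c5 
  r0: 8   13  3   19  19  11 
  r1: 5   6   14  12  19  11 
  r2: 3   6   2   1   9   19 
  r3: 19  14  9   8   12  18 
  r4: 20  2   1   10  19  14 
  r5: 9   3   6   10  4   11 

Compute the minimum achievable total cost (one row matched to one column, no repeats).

optimal assignment: row0→col2 (cost 3), row1→col5 (cost 11), row2→col0 (cost 3), row3→col3 (cost 8), row4→col1 (cost 2), row5→col4 (cost 4)
total = 3 + 11 + 3 + 8 + 2 + 4 = 31

Minimum assignment cost: 31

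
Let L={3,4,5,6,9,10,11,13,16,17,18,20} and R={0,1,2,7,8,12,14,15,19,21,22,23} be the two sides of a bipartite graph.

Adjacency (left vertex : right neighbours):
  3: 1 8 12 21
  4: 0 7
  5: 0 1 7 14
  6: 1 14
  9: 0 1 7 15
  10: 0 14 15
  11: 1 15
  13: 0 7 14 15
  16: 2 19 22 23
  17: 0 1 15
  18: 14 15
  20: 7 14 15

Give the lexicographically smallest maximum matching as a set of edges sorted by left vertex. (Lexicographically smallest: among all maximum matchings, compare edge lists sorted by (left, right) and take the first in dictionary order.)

|M| = 7 (so the lex-smallest maximum matching has 7 edges)
process left vertices in ascending order; for each, take the smallest-labelled available neighbour that still permits 7 edges overall, or leave it unmatched if none does
lex-smallest matching: {3-8, 4-0, 5-1, 6-14, 9-7, 10-15, 16-2}

Lex-smallest maximum matching: {(3,8), (4,0), (5,1), (6,14), (9,7), (10,15), (16,2)}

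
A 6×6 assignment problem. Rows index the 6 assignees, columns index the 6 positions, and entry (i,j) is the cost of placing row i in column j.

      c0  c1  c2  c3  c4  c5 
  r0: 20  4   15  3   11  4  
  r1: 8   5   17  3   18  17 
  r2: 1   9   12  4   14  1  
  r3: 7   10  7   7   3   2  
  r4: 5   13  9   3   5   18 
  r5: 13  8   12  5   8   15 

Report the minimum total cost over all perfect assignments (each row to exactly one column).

Minimum assignment cost: 27

one of 4 optimal assignments: row0→col1 (cost 4), row1→col3 (cost 3), row2→col0 (cost 1), row3→col5 (cost 2), row4→col2 (cost 9), row5→col4 (cost 8)
total = 4 + 3 + 1 + 2 + 9 + 8 = 27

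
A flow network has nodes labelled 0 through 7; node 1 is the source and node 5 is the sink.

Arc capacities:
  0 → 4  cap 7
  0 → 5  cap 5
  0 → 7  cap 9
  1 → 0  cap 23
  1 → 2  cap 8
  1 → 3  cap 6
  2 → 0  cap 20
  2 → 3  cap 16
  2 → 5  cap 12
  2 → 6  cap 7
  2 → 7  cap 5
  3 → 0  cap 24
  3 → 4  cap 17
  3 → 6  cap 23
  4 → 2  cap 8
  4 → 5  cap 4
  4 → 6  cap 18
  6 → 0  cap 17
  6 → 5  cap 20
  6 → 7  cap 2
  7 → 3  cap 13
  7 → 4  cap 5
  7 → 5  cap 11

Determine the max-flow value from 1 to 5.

Maximum flow value: 35

augment #1: 1→0→5 bottleneck 5, total now 5
augment #2: 1→2→5 bottleneck 8, total now 13
augment #3: 1→0→4→5 bottleneck 4, total now 17
augment #4: 1→0→7→5 bottleneck 9, total now 26
augment #5: 1→3→6→5 bottleneck 6, total now 32
augment #6: 1→0→4→2→5 bottleneck 3, total now 35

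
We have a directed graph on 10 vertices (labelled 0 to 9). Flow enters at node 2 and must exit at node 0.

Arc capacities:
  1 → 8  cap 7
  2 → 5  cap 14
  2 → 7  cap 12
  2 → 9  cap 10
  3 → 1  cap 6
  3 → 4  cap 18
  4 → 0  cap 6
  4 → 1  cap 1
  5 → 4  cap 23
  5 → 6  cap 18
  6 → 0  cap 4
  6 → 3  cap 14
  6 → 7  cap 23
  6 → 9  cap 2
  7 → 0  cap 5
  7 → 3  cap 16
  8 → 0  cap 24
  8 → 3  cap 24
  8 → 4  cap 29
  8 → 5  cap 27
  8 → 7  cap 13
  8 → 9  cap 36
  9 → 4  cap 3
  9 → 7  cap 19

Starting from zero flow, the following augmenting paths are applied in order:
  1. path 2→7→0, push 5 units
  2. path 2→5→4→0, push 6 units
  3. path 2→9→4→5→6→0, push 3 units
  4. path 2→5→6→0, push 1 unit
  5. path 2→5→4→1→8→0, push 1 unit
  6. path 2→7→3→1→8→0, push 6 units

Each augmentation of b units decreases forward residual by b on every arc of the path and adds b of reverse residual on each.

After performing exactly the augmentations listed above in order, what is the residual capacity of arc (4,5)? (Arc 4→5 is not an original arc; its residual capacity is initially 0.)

Residual capacity of (4,5): 4

after path 1 (2→7→0, push 5): res(4,5)=0
after path 2 (2→5→4→0, push 6): res(4,5)=6
after path 3 (2→9→4→5→6→0, push 3): res(4,5)=3
after path 4 (2→5→6→0, push 1): res(4,5)=3
after path 5 (2→5→4→1→8→0, push 1): res(4,5)=4
after path 6 (2→7→3→1→8→0, push 6): res(4,5)=4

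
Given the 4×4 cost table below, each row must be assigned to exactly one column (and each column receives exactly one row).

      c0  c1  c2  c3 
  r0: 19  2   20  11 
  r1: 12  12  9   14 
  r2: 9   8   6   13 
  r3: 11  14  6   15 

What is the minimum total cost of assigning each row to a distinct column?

Minimum assignment cost: 31

optimal assignment: row0→col1 (cost 2), row1→col3 (cost 14), row2→col0 (cost 9), row3→col2 (cost 6)
total = 2 + 14 + 9 + 6 = 31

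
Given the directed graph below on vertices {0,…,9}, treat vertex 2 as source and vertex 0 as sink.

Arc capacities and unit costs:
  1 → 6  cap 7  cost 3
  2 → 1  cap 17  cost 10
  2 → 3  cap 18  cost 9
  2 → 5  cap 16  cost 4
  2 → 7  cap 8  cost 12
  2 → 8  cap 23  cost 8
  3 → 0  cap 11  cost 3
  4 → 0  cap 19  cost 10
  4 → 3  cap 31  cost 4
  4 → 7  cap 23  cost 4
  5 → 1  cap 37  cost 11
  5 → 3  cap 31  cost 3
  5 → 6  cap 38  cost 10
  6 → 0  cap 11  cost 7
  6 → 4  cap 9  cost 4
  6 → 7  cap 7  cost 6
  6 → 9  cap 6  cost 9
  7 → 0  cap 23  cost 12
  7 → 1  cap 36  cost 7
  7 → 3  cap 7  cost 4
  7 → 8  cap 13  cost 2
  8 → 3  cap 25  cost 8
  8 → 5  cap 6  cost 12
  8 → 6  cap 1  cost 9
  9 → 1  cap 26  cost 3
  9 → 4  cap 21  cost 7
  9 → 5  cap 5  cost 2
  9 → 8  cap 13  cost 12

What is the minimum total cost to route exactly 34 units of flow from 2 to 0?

Minimum cost for 34 units: 644

shortest-cost path #1: 2→5→3→0 push 11 @ unit cost 10 (adds 110)
shortest-cost path #2: 2→1→6→0 push 7 @ unit cost 20 (adds 140)
shortest-cost path #3: 2→5→6→0 push 4 @ unit cost 21 (adds 84)
shortest-cost path #4: 2→7→0 push 8 @ unit cost 24 (adds 192)
shortest-cost path #5: 2→5→6→4→0 push 1 @ unit cost 28 (adds 28)
shortest-cost path #6: 2→3→5→6→4→0 push 3 @ unit cost 30 (adds 90)
total cost = 644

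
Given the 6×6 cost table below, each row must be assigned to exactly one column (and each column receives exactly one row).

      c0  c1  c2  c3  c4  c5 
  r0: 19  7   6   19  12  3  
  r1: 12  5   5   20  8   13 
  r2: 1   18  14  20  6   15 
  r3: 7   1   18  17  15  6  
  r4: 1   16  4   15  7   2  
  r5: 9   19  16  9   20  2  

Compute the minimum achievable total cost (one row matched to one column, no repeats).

optimal assignment: row0→col5 (cost 3), row1→col2 (cost 5), row2→col4 (cost 6), row3→col1 (cost 1), row4→col0 (cost 1), row5→col3 (cost 9)
total = 3 + 5 + 6 + 1 + 1 + 9 = 25

Minimum assignment cost: 25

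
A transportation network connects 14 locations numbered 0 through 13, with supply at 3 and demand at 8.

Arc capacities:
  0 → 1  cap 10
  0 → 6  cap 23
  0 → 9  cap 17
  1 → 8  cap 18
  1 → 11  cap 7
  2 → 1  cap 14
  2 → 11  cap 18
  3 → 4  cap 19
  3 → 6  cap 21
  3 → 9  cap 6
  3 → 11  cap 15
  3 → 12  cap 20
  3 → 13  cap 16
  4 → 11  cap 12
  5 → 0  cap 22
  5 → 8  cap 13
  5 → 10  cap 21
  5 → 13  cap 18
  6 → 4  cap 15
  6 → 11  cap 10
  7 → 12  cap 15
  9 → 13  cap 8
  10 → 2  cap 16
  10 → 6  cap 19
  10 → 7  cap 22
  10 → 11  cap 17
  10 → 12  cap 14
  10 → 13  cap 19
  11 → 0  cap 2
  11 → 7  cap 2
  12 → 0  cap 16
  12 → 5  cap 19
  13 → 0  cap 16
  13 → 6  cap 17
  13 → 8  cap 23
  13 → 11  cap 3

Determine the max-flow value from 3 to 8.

augment #1: 3→13→8 bottleneck 16, total now 16
augment #2: 3→9→13→8 bottleneck 6, total now 22
augment #3: 3→12→5→8 bottleneck 13, total now 35
augment #4: 3→11→0→1→8 bottleneck 2, total now 37
augment #5: 3→12→0→1→8 bottleneck 7, total now 44
augment #6: 3→11→7→12→0→1→8 bottleneck 1, total now 45
augment #7: 3→11→7→12→5→13→8 bottleneck 1, total now 46

Maximum flow value: 46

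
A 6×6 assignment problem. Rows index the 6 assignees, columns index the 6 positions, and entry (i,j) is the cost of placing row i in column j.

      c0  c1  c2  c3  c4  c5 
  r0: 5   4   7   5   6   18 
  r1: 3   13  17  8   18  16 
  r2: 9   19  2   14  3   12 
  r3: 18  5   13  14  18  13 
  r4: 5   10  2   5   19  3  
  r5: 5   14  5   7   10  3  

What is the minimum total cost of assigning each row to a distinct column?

Minimum assignment cost: 21

optimal assignment: row0→col3 (cost 5), row1→col0 (cost 3), row2→col4 (cost 3), row3→col1 (cost 5), row4→col2 (cost 2), row5→col5 (cost 3)
total = 5 + 3 + 3 + 5 + 2 + 3 = 21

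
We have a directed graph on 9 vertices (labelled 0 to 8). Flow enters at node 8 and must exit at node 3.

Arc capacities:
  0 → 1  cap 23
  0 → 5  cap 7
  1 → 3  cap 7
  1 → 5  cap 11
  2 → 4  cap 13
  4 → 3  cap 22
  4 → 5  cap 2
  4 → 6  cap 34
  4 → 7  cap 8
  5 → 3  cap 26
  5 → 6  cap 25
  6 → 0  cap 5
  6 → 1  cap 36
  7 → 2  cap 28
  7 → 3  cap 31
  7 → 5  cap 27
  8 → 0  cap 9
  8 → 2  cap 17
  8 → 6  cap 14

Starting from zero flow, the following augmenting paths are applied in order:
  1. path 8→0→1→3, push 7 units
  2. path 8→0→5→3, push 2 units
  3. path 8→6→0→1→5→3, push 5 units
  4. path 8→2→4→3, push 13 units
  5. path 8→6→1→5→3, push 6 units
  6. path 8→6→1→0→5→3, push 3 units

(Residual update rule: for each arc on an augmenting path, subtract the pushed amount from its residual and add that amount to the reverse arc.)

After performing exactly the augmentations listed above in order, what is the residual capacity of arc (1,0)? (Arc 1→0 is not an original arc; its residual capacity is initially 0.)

after path 1 (8→0→1→3, push 7): res(1,0)=7
after path 2 (8→0→5→3, push 2): res(1,0)=7
after path 3 (8→6→0→1→5→3, push 5): res(1,0)=12
after path 4 (8→2→4→3, push 13): res(1,0)=12
after path 5 (8→6→1→5→3, push 6): res(1,0)=12
after path 6 (8→6→1→0→5→3, push 3): res(1,0)=9

Residual capacity of (1,0): 9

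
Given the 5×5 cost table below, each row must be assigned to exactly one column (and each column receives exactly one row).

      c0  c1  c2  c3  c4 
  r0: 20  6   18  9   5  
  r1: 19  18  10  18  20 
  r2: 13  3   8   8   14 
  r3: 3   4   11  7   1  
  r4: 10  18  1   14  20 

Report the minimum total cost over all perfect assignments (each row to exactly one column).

Minimum assignment cost: 30

optimal assignment: row0→col4 (cost 5), row1→col3 (cost 18), row2→col1 (cost 3), row3→col0 (cost 3), row4→col2 (cost 1)
total = 5 + 18 + 3 + 3 + 1 = 30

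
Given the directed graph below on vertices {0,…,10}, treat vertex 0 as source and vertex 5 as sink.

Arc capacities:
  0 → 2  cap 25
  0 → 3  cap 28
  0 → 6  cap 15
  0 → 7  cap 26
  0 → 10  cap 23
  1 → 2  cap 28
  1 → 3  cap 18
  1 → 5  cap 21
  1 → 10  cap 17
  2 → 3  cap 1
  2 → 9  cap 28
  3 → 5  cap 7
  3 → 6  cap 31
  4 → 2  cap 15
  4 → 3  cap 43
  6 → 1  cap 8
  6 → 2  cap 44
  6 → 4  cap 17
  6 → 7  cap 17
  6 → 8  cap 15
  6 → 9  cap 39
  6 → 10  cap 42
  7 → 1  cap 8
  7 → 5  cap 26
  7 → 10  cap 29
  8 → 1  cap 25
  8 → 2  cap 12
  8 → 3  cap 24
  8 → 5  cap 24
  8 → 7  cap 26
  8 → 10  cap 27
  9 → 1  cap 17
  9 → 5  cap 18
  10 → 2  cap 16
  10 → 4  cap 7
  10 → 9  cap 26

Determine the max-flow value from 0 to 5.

Maximum flow value: 87

augment #1: 0→3→5 bottleneck 7, total now 7
augment #2: 0→7→5 bottleneck 26, total now 33
augment #3: 0→2→9→5 bottleneck 18, total now 51
augment #4: 0→6→1→5 bottleneck 8, total now 59
augment #5: 0→6→8→5 bottleneck 7, total now 66
augment #6: 0→2→9→1→5 bottleneck 7, total now 73
augment #7: 0→3→6→8→5 bottleneck 8, total now 81
augment #8: 0→10→9→1→5 bottleneck 6, total now 87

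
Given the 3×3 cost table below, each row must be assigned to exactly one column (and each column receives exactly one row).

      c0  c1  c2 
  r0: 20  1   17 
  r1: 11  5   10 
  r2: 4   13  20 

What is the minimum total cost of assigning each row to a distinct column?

optimal assignment: row0→col1 (cost 1), row1→col2 (cost 10), row2→col0 (cost 4)
total = 1 + 10 + 4 = 15

Minimum assignment cost: 15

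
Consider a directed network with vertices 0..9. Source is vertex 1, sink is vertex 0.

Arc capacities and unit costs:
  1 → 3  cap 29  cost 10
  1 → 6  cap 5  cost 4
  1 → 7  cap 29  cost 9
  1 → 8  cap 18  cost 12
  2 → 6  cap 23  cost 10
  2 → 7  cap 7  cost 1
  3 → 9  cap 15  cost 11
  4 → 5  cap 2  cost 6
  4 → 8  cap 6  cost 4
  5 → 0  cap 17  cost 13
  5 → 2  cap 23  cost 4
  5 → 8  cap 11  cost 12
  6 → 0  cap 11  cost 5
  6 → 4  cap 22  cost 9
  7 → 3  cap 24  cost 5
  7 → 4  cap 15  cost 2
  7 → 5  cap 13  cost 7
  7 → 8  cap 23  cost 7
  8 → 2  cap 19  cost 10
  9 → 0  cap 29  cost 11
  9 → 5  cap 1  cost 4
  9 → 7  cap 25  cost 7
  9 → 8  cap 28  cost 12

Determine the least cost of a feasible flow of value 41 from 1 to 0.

Minimum cost for 41 units: 1184

shortest-cost path #1: 1→6→0 push 5 @ unit cost 9 (adds 45)
shortest-cost path #2: 1→7→5→0 push 13 @ unit cost 29 (adds 377)
shortest-cost path #3: 1→7→4→5→0 push 2 @ unit cost 30 (adds 60)
shortest-cost path #4: 1→3→9→0 push 15 @ unit cost 32 (adds 480)
shortest-cost path #5: 1→8→2→6→0 push 6 @ unit cost 37 (adds 222)
total cost = 1184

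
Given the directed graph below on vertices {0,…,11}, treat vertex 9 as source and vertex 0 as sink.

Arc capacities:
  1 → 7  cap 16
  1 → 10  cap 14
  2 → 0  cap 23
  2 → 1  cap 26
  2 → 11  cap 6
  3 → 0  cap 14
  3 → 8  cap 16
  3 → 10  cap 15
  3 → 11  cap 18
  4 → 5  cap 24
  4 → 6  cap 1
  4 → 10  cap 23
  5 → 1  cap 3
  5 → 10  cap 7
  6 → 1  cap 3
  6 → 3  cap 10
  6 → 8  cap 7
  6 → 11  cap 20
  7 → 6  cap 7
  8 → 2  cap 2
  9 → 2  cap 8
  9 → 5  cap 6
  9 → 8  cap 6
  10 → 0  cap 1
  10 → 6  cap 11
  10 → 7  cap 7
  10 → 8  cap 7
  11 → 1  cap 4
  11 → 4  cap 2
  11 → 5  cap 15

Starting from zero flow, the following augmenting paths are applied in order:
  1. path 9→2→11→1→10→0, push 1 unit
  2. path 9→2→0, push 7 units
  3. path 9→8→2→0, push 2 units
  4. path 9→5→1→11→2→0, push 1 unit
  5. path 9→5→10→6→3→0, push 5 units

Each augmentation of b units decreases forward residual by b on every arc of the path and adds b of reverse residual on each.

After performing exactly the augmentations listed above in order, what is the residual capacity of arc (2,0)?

after path 1 (9→2→11→1→10→0, push 1): res(2,0)=23
after path 2 (9→2→0, push 7): res(2,0)=16
after path 3 (9→8→2→0, push 2): res(2,0)=14
after path 4 (9→5→1→11→2→0, push 1): res(2,0)=13
after path 5 (9→5→10→6→3→0, push 5): res(2,0)=13

Residual capacity of (2,0): 13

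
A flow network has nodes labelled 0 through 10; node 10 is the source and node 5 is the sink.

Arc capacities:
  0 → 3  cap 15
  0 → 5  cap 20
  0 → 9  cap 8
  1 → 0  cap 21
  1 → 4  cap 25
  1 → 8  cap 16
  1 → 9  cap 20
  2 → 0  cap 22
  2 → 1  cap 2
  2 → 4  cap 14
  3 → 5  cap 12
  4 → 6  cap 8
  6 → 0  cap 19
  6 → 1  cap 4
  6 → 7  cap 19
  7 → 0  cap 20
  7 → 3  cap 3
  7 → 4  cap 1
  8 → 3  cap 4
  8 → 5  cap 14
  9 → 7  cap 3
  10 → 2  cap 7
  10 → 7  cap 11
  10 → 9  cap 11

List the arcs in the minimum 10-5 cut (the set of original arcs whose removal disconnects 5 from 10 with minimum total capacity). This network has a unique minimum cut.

Min-cut arcs: {(9,7), (10,2), (10,7)} (total capacity 21)

augment #1: 10→2→0→5 push 7
augment #2: 10→7→0→5 push 11
augment #3: 10→9→7→0→5 push 2
augment #4: 10→9→7→3→5 push 1
max flow = 21; residual-reachable set from 10 gives S-side
cut edges (S→T): {(9,7), (10,2), (10,7)} total cap 21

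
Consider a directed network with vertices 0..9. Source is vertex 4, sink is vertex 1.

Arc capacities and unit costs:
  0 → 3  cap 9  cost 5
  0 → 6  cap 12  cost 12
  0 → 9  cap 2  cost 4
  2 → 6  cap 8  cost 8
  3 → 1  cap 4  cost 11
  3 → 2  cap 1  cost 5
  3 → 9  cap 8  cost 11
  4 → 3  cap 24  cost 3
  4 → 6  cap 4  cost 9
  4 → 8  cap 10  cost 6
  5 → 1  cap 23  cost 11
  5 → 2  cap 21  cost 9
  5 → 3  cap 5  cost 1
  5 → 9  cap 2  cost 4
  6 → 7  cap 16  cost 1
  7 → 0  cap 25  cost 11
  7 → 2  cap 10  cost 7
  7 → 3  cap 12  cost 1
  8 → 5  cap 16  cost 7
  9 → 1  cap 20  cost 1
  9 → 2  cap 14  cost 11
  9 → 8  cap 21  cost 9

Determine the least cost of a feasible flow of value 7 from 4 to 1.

Minimum cost for 7 units: 101

shortest-cost path #1: 4→3→1 push 4 @ unit cost 14 (adds 56)
shortest-cost path #2: 4→3→9→1 push 3 @ unit cost 15 (adds 45)
total cost = 101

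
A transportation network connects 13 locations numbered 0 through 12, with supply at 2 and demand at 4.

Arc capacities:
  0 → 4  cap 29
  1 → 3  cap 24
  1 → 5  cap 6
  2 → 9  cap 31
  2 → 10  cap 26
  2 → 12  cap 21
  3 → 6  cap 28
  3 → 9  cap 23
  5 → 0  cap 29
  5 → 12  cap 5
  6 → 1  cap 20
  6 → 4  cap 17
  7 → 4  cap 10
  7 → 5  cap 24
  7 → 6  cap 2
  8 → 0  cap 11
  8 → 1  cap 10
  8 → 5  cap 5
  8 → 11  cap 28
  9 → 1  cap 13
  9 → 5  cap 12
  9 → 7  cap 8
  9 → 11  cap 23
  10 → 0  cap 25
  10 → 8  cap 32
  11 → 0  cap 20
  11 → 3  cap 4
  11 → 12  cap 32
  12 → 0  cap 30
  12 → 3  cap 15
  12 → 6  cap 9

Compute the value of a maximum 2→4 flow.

Maximum flow value: 54

augment #1: 2→9→7→4 bottleneck 8, total now 8
augment #2: 2→10→0→4 bottleneck 25, total now 33
augment #3: 2→12→0→4 bottleneck 4, total now 37
augment #4: 2→12→6→4 bottleneck 9, total now 46
augment #5: 2→12→3→6→4 bottleneck 8, total now 54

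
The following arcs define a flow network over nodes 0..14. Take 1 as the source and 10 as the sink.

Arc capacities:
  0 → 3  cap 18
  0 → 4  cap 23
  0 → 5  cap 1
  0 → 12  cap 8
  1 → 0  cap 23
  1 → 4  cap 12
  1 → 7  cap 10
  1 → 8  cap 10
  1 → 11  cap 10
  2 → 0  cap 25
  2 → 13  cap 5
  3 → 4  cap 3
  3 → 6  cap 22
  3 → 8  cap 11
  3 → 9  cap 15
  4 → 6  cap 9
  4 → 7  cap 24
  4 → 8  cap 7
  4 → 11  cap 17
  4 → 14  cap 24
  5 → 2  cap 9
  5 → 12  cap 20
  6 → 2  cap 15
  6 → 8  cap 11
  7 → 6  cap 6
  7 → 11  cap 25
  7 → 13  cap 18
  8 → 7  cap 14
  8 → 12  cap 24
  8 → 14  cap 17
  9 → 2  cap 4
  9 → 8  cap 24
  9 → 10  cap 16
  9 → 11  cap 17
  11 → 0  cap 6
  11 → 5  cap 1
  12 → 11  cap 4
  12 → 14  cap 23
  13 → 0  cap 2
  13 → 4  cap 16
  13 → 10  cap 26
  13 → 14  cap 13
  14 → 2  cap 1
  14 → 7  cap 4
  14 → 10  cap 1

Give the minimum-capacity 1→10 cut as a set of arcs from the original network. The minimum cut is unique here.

Min-cut arcs: {(2,13), (3,9), (7,13), (14,10)} (total capacity 39)

augment #1: 1→4→14→10 push 1
augment #2: 1→7→13→10 push 10
augment #3: 1→0→3→9→10 push 15
augment #4: 1→4→7→13→10 push 8
augment #5: 1→0→5→2→13→10 push 1
augment #6: 1→4→6→2→13→10 push 3
augment #7: 1→8→14→2→13→10 push 1
max flow = 39; residual-reachable set from 1 gives S-side
cut edges (S→T): {(2,13), (3,9), (7,13), (14,10)} total cap 39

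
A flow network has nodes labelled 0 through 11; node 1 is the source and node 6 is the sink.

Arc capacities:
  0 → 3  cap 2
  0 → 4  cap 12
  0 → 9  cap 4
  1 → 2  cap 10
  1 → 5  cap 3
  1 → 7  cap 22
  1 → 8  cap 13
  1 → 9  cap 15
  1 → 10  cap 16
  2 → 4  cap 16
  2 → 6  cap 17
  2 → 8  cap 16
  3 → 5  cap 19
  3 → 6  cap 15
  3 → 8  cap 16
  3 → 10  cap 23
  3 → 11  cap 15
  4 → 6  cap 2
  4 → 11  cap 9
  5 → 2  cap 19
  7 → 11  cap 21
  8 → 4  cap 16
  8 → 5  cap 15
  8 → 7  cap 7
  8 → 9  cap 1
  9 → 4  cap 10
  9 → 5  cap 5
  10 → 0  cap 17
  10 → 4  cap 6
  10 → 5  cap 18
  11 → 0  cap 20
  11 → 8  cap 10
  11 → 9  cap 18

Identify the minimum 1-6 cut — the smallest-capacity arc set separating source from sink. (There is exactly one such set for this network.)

Min-cut arcs: {(0,3), (2,6), (4,6)} (total capacity 21)

augment #1: 1→2→6 push 10
augment #2: 1→5→2→6 push 3
augment #3: 1→8→4→6 push 2
augment #4: 1→8→5→2→6 push 4
augment #5: 1→10→0→3→6 push 2
max flow = 21; residual-reachable set from 1 gives S-side
cut edges (S→T): {(0,3), (2,6), (4,6)} total cap 21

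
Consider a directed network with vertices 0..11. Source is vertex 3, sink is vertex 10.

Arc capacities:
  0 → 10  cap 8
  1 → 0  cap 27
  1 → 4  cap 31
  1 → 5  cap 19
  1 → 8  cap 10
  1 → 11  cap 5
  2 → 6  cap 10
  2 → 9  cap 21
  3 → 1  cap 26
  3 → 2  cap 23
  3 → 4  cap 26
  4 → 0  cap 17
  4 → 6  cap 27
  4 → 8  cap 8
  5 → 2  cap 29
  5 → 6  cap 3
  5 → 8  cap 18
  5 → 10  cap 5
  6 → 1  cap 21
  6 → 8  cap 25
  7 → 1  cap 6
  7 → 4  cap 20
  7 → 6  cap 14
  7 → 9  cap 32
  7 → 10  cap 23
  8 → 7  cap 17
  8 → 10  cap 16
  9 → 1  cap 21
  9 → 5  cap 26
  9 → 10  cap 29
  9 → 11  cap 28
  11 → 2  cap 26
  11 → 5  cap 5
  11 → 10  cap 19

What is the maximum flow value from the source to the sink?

augment #1: 3→1→0→10 bottleneck 8, total now 8
augment #2: 3→1→5→10 bottleneck 5, total now 13
augment #3: 3→1→8→10 bottleneck 10, total now 23
augment #4: 3→1→11→10 bottleneck 3, total now 26
augment #5: 3→2→9→10 bottleneck 21, total now 47
augment #6: 3→4→8→10 bottleneck 6, total now 53
augment #7: 3→4→8→7→10 bottleneck 2, total now 55
augment #8: 3→2→6→1→11→10 bottleneck 2, total now 57
augment #9: 3→4→6→8→7→10 bottleneck 15, total now 72

Maximum flow value: 72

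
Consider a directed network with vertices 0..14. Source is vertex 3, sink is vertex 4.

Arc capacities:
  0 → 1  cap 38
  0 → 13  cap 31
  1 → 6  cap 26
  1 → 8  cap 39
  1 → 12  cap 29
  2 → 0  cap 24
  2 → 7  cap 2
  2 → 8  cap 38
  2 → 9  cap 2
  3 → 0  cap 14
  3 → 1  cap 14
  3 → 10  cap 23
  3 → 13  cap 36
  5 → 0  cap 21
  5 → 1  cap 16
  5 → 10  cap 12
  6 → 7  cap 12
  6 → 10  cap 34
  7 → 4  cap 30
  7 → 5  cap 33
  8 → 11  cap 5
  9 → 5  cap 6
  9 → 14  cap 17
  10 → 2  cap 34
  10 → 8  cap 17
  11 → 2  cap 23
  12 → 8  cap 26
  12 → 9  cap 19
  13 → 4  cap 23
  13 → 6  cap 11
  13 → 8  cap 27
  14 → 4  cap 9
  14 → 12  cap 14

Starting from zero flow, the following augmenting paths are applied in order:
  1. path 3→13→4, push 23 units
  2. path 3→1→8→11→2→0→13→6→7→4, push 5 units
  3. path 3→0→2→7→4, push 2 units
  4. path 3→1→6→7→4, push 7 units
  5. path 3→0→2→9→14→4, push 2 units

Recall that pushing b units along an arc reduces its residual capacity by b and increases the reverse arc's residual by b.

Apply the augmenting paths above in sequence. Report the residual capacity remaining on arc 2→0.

Residual capacity of (2,0): 23

after path 1 (3→13→4, push 23): res(2,0)=24
after path 2 (3→1→8→11→2→0→13→6→7→4, push 5): res(2,0)=19
after path 3 (3→0→2→7→4, push 2): res(2,0)=21
after path 4 (3→1→6→7→4, push 7): res(2,0)=21
after path 5 (3→0→2→9→14→4, push 2): res(2,0)=23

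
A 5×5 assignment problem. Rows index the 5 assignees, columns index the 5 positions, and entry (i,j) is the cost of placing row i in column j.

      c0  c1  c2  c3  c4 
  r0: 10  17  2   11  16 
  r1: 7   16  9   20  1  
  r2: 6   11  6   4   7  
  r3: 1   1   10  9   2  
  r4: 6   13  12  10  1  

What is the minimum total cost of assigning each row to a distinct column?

Minimum assignment cost: 14

optimal assignment: row0→col2 (cost 2), row1→col4 (cost 1), row2→col3 (cost 4), row3→col1 (cost 1), row4→col0 (cost 6)
total = 2 + 1 + 4 + 1 + 6 = 14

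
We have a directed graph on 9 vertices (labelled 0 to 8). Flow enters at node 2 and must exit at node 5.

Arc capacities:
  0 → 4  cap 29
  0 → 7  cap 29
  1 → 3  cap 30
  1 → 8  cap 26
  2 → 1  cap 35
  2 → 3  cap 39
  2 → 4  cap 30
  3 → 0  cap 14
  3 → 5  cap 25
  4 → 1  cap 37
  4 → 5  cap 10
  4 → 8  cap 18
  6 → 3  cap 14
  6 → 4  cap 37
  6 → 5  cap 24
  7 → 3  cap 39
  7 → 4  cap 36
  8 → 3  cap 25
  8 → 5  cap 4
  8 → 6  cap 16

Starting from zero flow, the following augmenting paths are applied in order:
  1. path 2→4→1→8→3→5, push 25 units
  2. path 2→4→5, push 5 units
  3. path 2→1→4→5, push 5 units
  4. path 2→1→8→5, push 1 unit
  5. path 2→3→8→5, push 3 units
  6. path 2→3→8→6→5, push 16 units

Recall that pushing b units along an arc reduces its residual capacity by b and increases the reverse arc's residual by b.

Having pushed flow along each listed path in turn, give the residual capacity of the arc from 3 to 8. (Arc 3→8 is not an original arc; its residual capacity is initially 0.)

after path 1 (2→4→1→8→3→5, push 25): res(3,8)=25
after path 2 (2→4→5, push 5): res(3,8)=25
after path 3 (2→1→4→5, push 5): res(3,8)=25
after path 4 (2→1→8→5, push 1): res(3,8)=25
after path 5 (2→3→8→5, push 3): res(3,8)=22
after path 6 (2→3→8→6→5, push 16): res(3,8)=6

Residual capacity of (3,8): 6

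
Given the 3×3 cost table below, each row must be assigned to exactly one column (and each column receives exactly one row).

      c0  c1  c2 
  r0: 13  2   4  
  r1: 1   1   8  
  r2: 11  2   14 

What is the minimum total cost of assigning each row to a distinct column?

Minimum assignment cost: 7

optimal assignment: row0→col2 (cost 4), row1→col0 (cost 1), row2→col1 (cost 2)
total = 4 + 1 + 2 = 7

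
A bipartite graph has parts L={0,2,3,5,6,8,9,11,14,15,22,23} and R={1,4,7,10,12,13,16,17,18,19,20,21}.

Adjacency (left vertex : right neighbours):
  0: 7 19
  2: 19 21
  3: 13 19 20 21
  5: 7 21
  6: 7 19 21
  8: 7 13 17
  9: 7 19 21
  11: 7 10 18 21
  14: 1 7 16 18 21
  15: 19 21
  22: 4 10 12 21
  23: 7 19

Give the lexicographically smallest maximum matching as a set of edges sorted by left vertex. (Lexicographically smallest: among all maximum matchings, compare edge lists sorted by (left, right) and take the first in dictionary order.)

Lex-smallest maximum matching: {(0,7), (2,19), (3,13), (5,21), (8,17), (11,10), (14,1), (22,4)}

|M| = 8 (so the lex-smallest maximum matching has 8 edges)
process left vertices in ascending order; for each, take the smallest-labelled available neighbour that still permits 8 edges overall, or leave it unmatched if none does
lex-smallest matching: {0-7, 2-19, 3-13, 5-21, 8-17, 11-10, 14-1, 22-4}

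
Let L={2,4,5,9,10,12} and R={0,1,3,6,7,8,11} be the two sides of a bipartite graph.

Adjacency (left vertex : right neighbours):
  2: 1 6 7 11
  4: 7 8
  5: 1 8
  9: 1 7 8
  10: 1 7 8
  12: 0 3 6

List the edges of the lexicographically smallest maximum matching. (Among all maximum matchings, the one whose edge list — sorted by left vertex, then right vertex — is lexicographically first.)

|M| = 5 (so the lex-smallest maximum matching has 5 edges)
process left vertices in ascending order; for each, take the smallest-labelled available neighbour that still permits 5 edges overall, or leave it unmatched if none does
lex-smallest matching: {2-6, 4-7, 5-1, 9-8, 12-0}

Lex-smallest maximum matching: {(2,6), (4,7), (5,1), (9,8), (12,0)}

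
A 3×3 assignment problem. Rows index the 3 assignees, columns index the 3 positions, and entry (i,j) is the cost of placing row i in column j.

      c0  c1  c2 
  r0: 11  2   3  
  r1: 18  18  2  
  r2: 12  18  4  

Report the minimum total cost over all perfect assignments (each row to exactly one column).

Minimum assignment cost: 16

optimal assignment: row0→col1 (cost 2), row1→col2 (cost 2), row2→col0 (cost 12)
total = 2 + 2 + 12 = 16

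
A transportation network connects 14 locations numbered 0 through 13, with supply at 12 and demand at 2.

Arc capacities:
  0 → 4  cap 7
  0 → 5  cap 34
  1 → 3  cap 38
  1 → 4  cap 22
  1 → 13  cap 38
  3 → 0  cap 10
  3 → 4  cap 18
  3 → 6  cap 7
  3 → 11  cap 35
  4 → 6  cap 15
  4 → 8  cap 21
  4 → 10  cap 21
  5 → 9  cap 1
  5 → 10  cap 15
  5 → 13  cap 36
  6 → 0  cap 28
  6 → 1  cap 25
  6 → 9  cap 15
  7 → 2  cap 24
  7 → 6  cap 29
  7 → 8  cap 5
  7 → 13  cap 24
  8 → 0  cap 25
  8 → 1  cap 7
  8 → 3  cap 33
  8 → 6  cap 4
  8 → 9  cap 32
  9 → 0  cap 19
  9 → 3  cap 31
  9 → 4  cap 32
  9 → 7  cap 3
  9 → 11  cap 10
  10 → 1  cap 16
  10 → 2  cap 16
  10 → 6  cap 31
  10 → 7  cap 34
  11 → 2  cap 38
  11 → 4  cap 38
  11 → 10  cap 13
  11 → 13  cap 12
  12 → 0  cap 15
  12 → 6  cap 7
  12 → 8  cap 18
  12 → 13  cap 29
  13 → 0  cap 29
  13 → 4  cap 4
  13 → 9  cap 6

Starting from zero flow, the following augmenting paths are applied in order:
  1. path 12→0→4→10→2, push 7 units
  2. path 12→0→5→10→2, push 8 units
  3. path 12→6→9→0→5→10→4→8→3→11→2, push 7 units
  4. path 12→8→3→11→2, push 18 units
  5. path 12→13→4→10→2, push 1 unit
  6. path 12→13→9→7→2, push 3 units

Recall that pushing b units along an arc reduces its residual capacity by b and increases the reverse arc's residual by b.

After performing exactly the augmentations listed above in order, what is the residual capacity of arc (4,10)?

Residual capacity of (4,10): 20

after path 1 (12→0→4→10→2, push 7): res(4,10)=14
after path 2 (12→0→5→10→2, push 8): res(4,10)=14
after path 3 (12→6→9→0→5→10→4→8→3→11→2, push 7): res(4,10)=21
after path 4 (12→8→3→11→2, push 18): res(4,10)=21
after path 5 (12→13→4→10→2, push 1): res(4,10)=20
after path 6 (12→13→9→7→2, push 3): res(4,10)=20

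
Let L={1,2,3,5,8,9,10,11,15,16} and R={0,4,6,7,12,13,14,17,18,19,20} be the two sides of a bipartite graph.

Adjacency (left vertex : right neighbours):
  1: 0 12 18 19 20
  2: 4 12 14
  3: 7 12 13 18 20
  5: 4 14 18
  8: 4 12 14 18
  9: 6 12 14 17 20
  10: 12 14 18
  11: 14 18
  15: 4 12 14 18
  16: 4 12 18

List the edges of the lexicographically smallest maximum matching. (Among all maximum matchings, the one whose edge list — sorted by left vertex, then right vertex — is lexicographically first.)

|M| = 7 (so the lex-smallest maximum matching has 7 edges)
process left vertices in ascending order; for each, take the smallest-labelled available neighbour that still permits 7 edges overall, or leave it unmatched if none does
lex-smallest matching: {1-0, 2-4, 3-7, 5-14, 8-12, 9-6, 10-18}

Lex-smallest maximum matching: {(1,0), (2,4), (3,7), (5,14), (8,12), (9,6), (10,18)}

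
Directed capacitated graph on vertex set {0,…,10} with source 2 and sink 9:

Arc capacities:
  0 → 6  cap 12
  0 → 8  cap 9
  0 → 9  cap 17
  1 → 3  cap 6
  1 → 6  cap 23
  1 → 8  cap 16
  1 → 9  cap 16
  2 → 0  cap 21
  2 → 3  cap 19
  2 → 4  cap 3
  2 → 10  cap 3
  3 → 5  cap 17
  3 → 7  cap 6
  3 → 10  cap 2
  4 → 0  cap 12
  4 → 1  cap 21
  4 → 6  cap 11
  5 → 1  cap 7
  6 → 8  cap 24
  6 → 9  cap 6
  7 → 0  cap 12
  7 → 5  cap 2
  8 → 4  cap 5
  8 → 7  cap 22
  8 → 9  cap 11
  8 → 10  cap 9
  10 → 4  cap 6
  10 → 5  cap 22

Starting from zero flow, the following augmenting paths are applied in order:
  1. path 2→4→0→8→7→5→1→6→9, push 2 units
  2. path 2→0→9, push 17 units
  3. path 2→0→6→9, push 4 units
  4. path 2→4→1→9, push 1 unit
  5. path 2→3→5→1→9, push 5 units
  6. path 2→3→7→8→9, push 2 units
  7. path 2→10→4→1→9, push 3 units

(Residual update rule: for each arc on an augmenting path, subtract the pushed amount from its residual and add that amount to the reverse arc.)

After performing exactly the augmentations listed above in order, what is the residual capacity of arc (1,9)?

after path 1 (2→4→0→8→7→5→1→6→9, push 2): res(1,9)=16
after path 2 (2→0→9, push 17): res(1,9)=16
after path 3 (2→0→6→9, push 4): res(1,9)=16
after path 4 (2→4→1→9, push 1): res(1,9)=15
after path 5 (2→3→5→1→9, push 5): res(1,9)=10
after path 6 (2→3→7→8→9, push 2): res(1,9)=10
after path 7 (2→10→4→1→9, push 3): res(1,9)=7

Residual capacity of (1,9): 7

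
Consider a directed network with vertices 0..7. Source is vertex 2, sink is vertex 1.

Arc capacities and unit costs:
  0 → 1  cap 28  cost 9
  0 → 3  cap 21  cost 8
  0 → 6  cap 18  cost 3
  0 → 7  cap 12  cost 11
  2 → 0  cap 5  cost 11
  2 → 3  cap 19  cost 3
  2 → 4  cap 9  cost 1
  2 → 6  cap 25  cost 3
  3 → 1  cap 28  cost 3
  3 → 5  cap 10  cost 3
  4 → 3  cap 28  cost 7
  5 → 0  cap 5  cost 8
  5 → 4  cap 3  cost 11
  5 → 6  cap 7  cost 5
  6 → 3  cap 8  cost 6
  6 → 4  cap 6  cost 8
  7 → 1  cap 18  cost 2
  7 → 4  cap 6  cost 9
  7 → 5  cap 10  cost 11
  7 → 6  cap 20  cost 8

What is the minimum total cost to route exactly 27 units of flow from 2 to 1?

shortest-cost path #1: 2→3→1 push 19 @ unit cost 6 (adds 114)
shortest-cost path #2: 2→4→3→1 push 8 @ unit cost 11 (adds 88)
total cost = 202

Minimum cost for 27 units: 202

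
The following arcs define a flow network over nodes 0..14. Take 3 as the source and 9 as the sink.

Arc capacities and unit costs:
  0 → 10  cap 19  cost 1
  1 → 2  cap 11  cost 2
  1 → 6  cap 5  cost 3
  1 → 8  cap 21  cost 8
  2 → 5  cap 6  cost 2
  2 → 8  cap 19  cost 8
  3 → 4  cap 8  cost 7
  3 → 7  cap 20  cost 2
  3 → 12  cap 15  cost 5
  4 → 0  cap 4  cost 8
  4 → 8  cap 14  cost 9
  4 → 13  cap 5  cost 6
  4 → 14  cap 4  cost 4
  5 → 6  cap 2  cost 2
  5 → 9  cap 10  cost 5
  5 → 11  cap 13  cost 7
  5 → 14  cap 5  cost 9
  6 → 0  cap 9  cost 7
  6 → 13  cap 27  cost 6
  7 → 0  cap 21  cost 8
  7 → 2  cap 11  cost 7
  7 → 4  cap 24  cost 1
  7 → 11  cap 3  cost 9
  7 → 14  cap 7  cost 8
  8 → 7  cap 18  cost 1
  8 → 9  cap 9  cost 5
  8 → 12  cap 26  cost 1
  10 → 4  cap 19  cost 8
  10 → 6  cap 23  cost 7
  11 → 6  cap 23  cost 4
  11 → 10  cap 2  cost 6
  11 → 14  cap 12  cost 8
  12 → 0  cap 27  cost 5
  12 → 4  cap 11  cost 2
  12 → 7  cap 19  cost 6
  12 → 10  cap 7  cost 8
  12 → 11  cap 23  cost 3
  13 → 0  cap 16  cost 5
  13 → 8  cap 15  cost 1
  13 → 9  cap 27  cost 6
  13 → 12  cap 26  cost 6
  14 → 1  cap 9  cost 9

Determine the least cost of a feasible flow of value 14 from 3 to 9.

shortest-cost path #1: 3→7→4→13→9 push 5 @ unit cost 15 (adds 75)
shortest-cost path #2: 3→7→2→5→9 push 6 @ unit cost 16 (adds 96)
shortest-cost path #3: 3→7→4→8→9 push 3 @ unit cost 17 (adds 51)
total cost = 222

Minimum cost for 14 units: 222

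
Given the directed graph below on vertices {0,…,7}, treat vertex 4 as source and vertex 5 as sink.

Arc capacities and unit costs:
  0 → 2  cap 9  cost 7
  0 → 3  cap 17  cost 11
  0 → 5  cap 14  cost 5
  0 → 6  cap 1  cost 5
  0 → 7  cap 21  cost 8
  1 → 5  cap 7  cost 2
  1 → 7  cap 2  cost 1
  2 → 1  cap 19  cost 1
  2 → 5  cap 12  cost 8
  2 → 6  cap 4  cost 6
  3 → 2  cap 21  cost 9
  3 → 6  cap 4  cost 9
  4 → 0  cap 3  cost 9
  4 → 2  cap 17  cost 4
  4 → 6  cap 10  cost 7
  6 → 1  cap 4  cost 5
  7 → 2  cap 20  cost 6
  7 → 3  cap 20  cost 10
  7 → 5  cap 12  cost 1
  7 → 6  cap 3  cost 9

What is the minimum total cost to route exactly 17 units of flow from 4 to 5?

Minimum cost for 17 units: 159

shortest-cost path #1: 4→2→1→5 push 7 @ unit cost 7 (adds 49)
shortest-cost path #2: 4→2→1→7→5 push 2 @ unit cost 7 (adds 14)
shortest-cost path #3: 4→2→5 push 8 @ unit cost 12 (adds 96)
total cost = 159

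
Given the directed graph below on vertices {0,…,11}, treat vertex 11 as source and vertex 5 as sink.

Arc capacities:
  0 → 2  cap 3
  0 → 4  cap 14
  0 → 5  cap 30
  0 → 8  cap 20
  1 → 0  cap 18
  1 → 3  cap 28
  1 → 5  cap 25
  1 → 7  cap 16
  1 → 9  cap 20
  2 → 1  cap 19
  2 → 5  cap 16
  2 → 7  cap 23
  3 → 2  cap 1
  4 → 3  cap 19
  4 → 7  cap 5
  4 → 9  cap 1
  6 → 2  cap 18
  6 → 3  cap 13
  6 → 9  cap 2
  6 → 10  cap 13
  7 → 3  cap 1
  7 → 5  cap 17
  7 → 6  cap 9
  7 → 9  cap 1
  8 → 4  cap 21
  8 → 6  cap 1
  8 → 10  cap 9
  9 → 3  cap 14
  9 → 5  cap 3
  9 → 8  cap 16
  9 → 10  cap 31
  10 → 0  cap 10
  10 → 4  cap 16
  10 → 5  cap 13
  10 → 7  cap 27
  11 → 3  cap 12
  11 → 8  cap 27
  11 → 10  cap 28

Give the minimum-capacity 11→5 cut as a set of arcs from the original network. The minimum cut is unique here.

augment #1: 11→10→5 push 13
augment #2: 11→3→2→5 push 1
augment #3: 11→10→0→5 push 10
augment #4: 11→10→7→5 push 5
augment #5: 11→8→4→7→5 push 5
augment #6: 11→8→4→9→5 push 1
augment #7: 11→8→6→2→5 push 1
augment #8: 11→8→10→7→5 push 7
augment #9: 11→8→10→7→9→5 push 1
augment #10: 11→8→10→7→6→2→5 push 1
max flow = 45; residual-reachable set from 11 gives S-side
cut edges (S→T): {(3,2), (4,7), (4,9), (8,6), (8,10), (11,10)} total cap 45

Min-cut arcs: {(3,2), (4,7), (4,9), (8,6), (8,10), (11,10)} (total capacity 45)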